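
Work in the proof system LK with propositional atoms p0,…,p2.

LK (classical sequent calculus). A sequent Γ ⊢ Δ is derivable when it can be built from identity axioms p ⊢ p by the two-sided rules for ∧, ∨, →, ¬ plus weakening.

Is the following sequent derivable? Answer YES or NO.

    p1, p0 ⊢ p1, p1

Proof tree:
[WL] p1, p0 ⊢ p1, p1
  [WR] p1 ⊢ p1, p1
    [Ax] p1 ⊢ p1

Result: YES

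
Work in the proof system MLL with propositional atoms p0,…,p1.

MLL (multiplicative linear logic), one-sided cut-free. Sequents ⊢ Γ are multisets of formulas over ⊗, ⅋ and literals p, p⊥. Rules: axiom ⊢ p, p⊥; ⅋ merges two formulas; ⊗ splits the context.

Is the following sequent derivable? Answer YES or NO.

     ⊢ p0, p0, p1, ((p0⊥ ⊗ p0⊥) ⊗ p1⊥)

Derivation (root first):
[⊗]  ⊢ p0, p0, p1, ((p0⊥ ⊗ p0⊥) ⊗ p1⊥)
  [⊗]  ⊢ p0, p0, (p0⊥ ⊗ p0⊥)
    [Ax]  ⊢ p0, p0⊥
    [Ax]  ⊢ p0, p0⊥
  [Ax]  ⊢ p1, p1⊥

Result: YES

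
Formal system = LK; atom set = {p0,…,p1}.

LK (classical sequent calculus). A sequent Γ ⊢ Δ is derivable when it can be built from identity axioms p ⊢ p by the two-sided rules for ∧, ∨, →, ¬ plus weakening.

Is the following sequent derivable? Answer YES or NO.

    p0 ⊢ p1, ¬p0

Truth-table refutation:
  v=00: Γ:[p0=F] Δ:[p1=F, ¬p0=T] refutes=False
  v=01: Γ:[p0=F] Δ:[p1=T, ¬p0=T] refutes=False
  v=10: Γ:[p0=T] Δ:[p1=F, ¬p0=F] refutes=True  ← countermodel

Result: NO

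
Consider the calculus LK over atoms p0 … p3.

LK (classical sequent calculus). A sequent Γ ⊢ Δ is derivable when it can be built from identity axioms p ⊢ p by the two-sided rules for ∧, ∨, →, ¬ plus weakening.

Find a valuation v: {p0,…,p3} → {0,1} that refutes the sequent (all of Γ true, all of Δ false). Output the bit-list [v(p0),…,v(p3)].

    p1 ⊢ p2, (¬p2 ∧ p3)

Enumerate valuations to refute Γ ⊢ Δ:
  v=0000: Γ:[p1=F] Δ:[p2=F, (¬p2 ∧ p3)=F] refutes=False
  v=0001: Γ:[p1=F] Δ:[p2=F, (¬p2 ∧ p3)=T] refutes=False
  v=0010: Γ:[p1=F] Δ:[p2=T, (¬p2 ∧ p3)=F] refutes=False
  v=0011: Γ:[p1=F] Δ:[p2=T, (¬p2 ∧ p3)=F] refutes=False
  v=0100: Γ:[p1=T] Δ:[p2=F, (¬p2 ∧ p3)=F] refutes=True  ← countermodel

Result: [0, 1, 0, 0]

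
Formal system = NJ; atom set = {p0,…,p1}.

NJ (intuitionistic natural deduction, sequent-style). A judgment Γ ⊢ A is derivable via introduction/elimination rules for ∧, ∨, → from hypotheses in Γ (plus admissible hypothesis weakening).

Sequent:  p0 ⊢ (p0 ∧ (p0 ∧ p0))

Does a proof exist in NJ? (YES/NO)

Proof tree:
[∧I] p0 ⊢ (p0 ∧ (p0 ∧ p0))
  [Wk] p0, p0 ⊢ p0
    [Ax] p0 ⊢ p0
  [∧I] p0 ⊢ (p0 ∧ p0)
    [Wk] p0, p0 ⊢ p0
      [Ax] p0 ⊢ p0
    [Wk] p0, p0 ⊢ p0
      [Ax] p0 ⊢ p0

Result: YES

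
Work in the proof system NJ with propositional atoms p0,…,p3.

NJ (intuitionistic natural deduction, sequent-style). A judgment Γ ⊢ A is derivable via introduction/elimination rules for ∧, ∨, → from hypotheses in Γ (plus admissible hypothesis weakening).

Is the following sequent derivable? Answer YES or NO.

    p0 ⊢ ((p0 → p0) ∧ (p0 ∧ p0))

Derivation (root first):
[∧I] p0 ⊢ ((p0 → p0) ∧ (p0 ∧ p0))
  [→I]  ⊢ (p0 → p0)
    [Ax] p0 ⊢ p0
  [∧I] p0 ⊢ (p0 ∧ p0)
    [Ax] p0 ⊢ p0
    [Ax] p0 ⊢ p0

Result: YES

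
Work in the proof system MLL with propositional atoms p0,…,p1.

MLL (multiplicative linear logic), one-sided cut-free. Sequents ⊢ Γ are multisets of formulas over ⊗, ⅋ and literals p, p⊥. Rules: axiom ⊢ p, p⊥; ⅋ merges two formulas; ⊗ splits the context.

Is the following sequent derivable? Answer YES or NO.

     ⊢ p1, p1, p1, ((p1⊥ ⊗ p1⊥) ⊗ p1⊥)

Proof tree:
[⊗]  ⊢ p1, p1, p1, ((p1⊥ ⊗ p1⊥) ⊗ p1⊥)
  [⊗]  ⊢ p1, p1, (p1⊥ ⊗ p1⊥)
    [Ax]  ⊢ p1, p1⊥
    [Ax]  ⊢ p1, p1⊥
  [Ax]  ⊢ p1, p1⊥

Result: YES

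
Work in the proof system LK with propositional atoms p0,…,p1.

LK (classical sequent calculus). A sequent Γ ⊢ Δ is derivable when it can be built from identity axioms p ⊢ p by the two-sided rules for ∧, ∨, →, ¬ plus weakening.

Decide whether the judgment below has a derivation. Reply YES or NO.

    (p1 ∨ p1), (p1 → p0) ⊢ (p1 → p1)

Derivation trace:
[→L] (p1 ∨ p1), (p1 → p0) ⊢ (p1 → p1)
  [∨L] (p1 ∨ p1) ⊢ p1
    [Ax] p1 ⊢ p1
    [Ax] p1 ⊢ p1
  [WL] p0 ⊢ (p1 → p1)
    [→R]  ⊢ (p1 → p1)
      [Ax] p1 ⊢ p1

Result: YES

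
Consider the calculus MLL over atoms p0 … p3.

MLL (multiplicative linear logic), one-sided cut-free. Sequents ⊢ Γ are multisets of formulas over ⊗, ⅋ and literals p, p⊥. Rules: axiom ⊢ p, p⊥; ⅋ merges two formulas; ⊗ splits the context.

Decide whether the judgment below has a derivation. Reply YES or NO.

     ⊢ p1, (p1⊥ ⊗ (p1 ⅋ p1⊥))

Derivation (root first):
[⊗]  ⊢ p1, (p1⊥ ⊗ (p1 ⅋ p1⊥))
  [Ax]  ⊢ p1, p1⊥
  [⅋]  ⊢ (p1 ⅋ p1⊥)
    [Ax]  ⊢ p1, p1⊥

Result: YES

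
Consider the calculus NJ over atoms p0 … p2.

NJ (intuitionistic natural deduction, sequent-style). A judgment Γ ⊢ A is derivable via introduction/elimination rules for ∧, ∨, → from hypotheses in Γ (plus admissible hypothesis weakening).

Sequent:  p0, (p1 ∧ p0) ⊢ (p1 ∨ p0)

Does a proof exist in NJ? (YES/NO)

Derivation (root first):
[Wk] p0, (p1 ∧ p0) ⊢ (p1 ∨ p0)
  [∨I₂] p0 ⊢ (p1 ∨ p0)
    [Ax] p0 ⊢ p0

Result: YES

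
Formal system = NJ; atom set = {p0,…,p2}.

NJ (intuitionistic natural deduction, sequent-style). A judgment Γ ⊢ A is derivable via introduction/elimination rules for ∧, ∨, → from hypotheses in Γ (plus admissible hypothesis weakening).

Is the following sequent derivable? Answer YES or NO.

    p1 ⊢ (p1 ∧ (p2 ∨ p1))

Proof tree:
[∧I] p1 ⊢ (p1 ∧ (p2 ∨ p1))
  [Ax] p1 ⊢ p1
  [∨I₂] p1 ⊢ (p2 ∨ p1)
    [Ax] p1 ⊢ p1

Result: YES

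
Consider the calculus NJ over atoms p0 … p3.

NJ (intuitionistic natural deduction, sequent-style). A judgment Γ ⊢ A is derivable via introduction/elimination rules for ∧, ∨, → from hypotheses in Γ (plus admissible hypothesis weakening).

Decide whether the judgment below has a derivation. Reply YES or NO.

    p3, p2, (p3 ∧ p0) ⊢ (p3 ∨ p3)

Proof tree:
[Wk] p3, p2, (p3 ∧ p0) ⊢ (p3 ∨ p3)
  [∨I₂] p3, p2 ⊢ (p3 ∨ p3)
    [Wk] p3, p2 ⊢ p3
      [Ax] p3 ⊢ p3

Result: YES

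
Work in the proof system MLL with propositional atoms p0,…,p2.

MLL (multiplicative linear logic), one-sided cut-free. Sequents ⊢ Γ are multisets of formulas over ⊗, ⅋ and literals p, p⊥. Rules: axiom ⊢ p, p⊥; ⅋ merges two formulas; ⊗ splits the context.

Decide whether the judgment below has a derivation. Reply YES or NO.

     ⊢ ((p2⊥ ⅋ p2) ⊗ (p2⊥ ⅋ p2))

Derivation (root first):
[⊗]  ⊢ ((p2⊥ ⅋ p2) ⊗ (p2⊥ ⅋ p2))
  [⅋]  ⊢ (p2⊥ ⅋ p2)
    [Ax]  ⊢ p2, p2⊥
  [⅋]  ⊢ (p2⊥ ⅋ p2)
    [Ax]  ⊢ p2, p2⊥

Result: YES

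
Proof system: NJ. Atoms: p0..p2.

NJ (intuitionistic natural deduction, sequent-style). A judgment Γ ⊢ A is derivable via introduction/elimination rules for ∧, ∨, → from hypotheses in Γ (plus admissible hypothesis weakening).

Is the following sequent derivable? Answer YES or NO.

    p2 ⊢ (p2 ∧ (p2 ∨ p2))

Proof tree:
[∧I] p2 ⊢ (p2 ∧ (p2 ∨ p2))
  [Ax] p2 ⊢ p2
  [∨I₁] p2 ⊢ (p2 ∨ p2)
    [Ax] p2 ⊢ p2

Result: YES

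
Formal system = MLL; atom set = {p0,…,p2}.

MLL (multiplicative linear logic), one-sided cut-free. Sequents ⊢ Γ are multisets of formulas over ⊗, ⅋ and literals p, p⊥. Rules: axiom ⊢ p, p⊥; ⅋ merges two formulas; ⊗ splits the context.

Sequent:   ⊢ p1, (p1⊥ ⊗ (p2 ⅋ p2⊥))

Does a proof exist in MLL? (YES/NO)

Proof tree:
[⊗]  ⊢ p1, (p1⊥ ⊗ (p2 ⅋ p2⊥))
  [Ax]  ⊢ p1, p1⊥
  [⅋]  ⊢ (p2 ⅋ p2⊥)
    [Ax]  ⊢ p2, p2⊥

Result: YES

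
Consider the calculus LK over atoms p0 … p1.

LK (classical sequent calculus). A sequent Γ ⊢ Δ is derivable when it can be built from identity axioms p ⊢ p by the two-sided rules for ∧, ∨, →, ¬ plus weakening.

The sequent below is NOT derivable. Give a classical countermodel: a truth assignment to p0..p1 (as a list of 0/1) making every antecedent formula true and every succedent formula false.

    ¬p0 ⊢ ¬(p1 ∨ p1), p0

Truth-table refutation:
  v=00: Γ:[¬p0=T] Δ:[¬(p1 ∨ p1)=T, p0=F] refutes=False
  v=01: Γ:[¬p0=T] Δ:[¬(p1 ∨ p1)=F, p0=F] refutes=True  ← countermodel

Result: [0, 1]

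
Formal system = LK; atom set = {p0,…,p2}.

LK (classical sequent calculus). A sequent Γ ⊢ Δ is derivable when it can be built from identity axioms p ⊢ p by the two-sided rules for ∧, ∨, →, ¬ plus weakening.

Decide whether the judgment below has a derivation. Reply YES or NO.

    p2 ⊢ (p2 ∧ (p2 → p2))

Derivation (root first):
[∧R] p2 ⊢ (p2 ∧ (p2 → p2))
  [Ax] p2 ⊢ p2
  [→R]  ⊢ (p2 → p2)
    [Ax] p2 ⊢ p2

Result: YES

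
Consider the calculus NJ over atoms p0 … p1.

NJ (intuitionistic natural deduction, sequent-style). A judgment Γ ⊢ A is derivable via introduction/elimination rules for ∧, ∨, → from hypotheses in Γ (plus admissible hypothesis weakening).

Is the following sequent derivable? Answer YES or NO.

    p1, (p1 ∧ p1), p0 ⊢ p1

Proof tree:
[→E] p1, (p1 ∧ p1), p0 ⊢ p1
  [Wk] p0 ⊢ (p1 → p1)
    [→I]  ⊢ (p1 → p1)
      [Ax] p1 ⊢ p1
  [Wk] p1, (p1 ∧ p1) ⊢ p1
    [Ax] p1 ⊢ p1

Result: YES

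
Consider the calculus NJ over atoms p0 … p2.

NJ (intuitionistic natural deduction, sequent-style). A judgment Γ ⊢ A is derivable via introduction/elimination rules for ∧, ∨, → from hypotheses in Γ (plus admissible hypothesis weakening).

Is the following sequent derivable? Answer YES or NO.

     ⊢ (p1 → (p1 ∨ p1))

Derivation trace:
[→I]  ⊢ (p1 → (p1 ∨ p1))
  [∨I₂] p1 ⊢ (p1 ∨ p1)
    [Ax] p1 ⊢ p1

Result: YES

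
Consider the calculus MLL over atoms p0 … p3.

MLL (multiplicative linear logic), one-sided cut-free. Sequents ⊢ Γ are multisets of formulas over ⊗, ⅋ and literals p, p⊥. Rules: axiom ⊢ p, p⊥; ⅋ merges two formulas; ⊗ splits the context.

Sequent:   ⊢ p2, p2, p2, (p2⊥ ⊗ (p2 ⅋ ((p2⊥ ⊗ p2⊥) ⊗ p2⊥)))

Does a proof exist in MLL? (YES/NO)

Derivation trace:
[⊗]  ⊢ p2, p2, p2, (p2⊥ ⊗ (p2 ⅋ ((p2⊥ ⊗ p2⊥) ⊗ p2⊥)))
  [Ax]  ⊢ p2, p2⊥
  [⅋]  ⊢ p2, p2, (p2 ⅋ ((p2⊥ ⊗ p2⊥) ⊗ p2⊥))
    [⊗]  ⊢ p2, p2, p2, ((p2⊥ ⊗ p2⊥) ⊗ p2⊥)
      [⊗]  ⊢ p2, p2, (p2⊥ ⊗ p2⊥)
        [Ax]  ⊢ p2, p2⊥
        [Ax]  ⊢ p2, p2⊥
      [Ax]  ⊢ p2, p2⊥

Result: YES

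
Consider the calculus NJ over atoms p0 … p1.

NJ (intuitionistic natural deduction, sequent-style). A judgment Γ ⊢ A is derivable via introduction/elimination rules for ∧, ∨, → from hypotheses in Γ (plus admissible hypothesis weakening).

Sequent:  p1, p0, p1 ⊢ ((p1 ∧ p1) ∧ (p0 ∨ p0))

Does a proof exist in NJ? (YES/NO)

Derivation trace:
[Wk] p1, p0, p1 ⊢ ((p1 ∧ p1) ∧ (p0 ∨ p0))
  [∧I] p1, p0 ⊢ ((p1 ∧ p1) ∧ (p0 ∨ p0))
    [∧I] p1 ⊢ (p1 ∧ p1)
      [Ax] p1 ⊢ p1
      [Ax] p1 ⊢ p1
    [∨I₁] p0, p1 ⊢ (p0 ∨ p0)
      [Wk] p0, p1 ⊢ p0
        [Ax] p0 ⊢ p0

Result: YES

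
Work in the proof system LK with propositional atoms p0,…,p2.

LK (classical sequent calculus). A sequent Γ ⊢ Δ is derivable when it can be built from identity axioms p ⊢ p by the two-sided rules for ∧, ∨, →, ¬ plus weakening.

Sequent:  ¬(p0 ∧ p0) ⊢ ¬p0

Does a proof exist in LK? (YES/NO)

Derivation (root first):
[¬R] ¬(p0 ∧ p0) ⊢ ¬p0
  [¬L] p0, ¬(p0 ∧ p0) ⊢ 
    [∧R] p0 ⊢ (p0 ∧ p0)
      [Ax] p0 ⊢ p0
      [Ax] p0 ⊢ p0

Result: YES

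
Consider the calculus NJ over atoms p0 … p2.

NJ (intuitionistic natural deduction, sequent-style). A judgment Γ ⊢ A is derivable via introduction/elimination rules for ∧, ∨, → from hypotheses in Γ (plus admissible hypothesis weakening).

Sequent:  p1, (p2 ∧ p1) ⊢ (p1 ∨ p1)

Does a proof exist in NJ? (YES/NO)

Derivation trace:
[∨I₂] p1, (p2 ∧ p1) ⊢ (p1 ∨ p1)
  [Wk] p1, (p2 ∧ p1) ⊢ p1
    [Ax] p1 ⊢ p1

Result: YES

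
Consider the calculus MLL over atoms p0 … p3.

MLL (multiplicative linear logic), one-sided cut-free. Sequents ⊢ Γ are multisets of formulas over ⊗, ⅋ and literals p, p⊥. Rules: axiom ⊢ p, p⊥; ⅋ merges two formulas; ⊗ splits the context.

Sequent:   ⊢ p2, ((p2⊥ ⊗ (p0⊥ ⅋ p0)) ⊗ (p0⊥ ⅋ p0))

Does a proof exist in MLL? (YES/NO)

Proof tree:
[⊗]  ⊢ p2, ((p2⊥ ⊗ (p0⊥ ⅋ p0)) ⊗ (p0⊥ ⅋ p0))
  [⊗]  ⊢ p2, (p2⊥ ⊗ (p0⊥ ⅋ p0))
    [Ax]  ⊢ p2, p2⊥
    [⅋]  ⊢ (p0⊥ ⅋ p0)
      [Ax]  ⊢ p0, p0⊥
  [⅋]  ⊢ (p0⊥ ⅋ p0)
    [Ax]  ⊢ p0, p0⊥

Result: YES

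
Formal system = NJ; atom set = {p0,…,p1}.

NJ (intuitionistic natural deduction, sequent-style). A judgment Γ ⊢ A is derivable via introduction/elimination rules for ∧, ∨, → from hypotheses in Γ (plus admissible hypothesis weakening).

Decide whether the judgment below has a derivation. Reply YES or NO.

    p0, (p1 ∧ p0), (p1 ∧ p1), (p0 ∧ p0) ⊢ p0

Derivation (root first):
[Wk] p0, (p1 ∧ p0), (p1 ∧ p1), (p0 ∧ p0) ⊢ p0
  [Wk] p0, (p1 ∧ p0), (p1 ∧ p1) ⊢ p0
    [Wk] p0, (p1 ∧ p0) ⊢ p0
      [Ax] p0 ⊢ p0

Result: YES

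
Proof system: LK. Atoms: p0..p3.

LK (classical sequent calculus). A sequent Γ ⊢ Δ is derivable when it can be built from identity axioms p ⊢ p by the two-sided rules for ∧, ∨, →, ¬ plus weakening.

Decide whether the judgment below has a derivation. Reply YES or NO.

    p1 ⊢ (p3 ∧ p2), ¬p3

Truth-table refutation:
  v=0000: Γ:[p1=F] Δ:[(p3 ∧ p2)=F, ¬p3=T] refutes=False
  v=0001: Γ:[p1=F] Δ:[(p3 ∧ p2)=F, ¬p3=F] refutes=False
  v=0010: Γ:[p1=F] Δ:[(p3 ∧ p2)=F, ¬p3=T] refutes=False
  v=0011: Γ:[p1=F] Δ:[(p3 ∧ p2)=T, ¬p3=F] refutes=False
  v=0100: Γ:[p1=T] Δ:[(p3 ∧ p2)=F, ¬p3=T] refutes=False
  v=0101: Γ:[p1=T] Δ:[(p3 ∧ p2)=F, ¬p3=F] refutes=True  ← countermodel

Result: NO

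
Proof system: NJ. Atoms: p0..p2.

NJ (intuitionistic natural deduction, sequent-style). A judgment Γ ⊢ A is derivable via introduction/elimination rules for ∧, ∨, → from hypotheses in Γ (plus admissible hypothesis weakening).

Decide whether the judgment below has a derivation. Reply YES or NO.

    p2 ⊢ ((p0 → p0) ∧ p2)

Proof tree:
[∧I] p2 ⊢ ((p0 → p0) ∧ p2)
  [→I]  ⊢ (p0 → p0)
    [Ax] p0 ⊢ p0
  [Ax] p2 ⊢ p2

Result: YES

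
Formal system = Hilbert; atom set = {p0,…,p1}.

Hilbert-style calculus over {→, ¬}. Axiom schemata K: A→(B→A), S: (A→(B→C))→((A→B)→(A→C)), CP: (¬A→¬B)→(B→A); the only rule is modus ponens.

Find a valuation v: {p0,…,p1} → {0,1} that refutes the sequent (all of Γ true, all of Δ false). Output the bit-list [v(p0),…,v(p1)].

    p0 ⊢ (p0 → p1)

Enumerate valuations to refute Γ ⊢ Δ:
  v=00: Γ:[p0=F] Δ:[(p0 → p1)=T] refutes=False
  v=01: Γ:[p0=F] Δ:[(p0 → p1)=T] refutes=False
  v=10: Γ:[p0=T] Δ:[(p0 → p1)=F] refutes=True  ← countermodel

Result: [1, 0]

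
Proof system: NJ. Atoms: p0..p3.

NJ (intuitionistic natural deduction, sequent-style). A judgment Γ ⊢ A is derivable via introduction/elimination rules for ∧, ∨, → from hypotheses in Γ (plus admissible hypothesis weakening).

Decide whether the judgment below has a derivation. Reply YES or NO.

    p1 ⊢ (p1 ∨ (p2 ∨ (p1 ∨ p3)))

Proof tree:
[∨I₂] p1 ⊢ (p1 ∨ (p2 ∨ (p1 ∨ p3)))
  [∨I₂] p1 ⊢ (p2 ∨ (p1 ∨ p3))
    [∨I₁] p1 ⊢ (p1 ∨ p3)
      [Ax] p1 ⊢ p1

Result: YES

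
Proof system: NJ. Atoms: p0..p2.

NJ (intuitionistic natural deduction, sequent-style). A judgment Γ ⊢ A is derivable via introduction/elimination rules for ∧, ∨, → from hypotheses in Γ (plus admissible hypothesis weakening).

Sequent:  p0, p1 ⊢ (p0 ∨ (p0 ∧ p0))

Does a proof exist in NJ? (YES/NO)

Proof tree:
[Wk] p0, p1 ⊢ (p0 ∨ (p0 ∧ p0))
  [∨I₂] p0 ⊢ (p0 ∨ (p0 ∧ p0))
    [∧I] p0 ⊢ (p0 ∧ p0)
      [Ax] p0 ⊢ p0
      [Ax] p0 ⊢ p0

Result: YES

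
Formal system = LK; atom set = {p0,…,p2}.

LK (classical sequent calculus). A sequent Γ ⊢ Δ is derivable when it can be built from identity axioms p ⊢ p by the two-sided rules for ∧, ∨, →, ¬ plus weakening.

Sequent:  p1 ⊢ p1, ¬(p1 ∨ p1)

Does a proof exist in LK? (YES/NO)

Proof tree:
[WL] p1 ⊢ p1, ¬(p1 ∨ p1)
  [¬R]  ⊢ p1, ¬(p1 ∨ p1)
    [∨L] (p1 ∨ p1) ⊢ p1
      [Ax] p1 ⊢ p1
      [Ax] p1 ⊢ p1

Result: YES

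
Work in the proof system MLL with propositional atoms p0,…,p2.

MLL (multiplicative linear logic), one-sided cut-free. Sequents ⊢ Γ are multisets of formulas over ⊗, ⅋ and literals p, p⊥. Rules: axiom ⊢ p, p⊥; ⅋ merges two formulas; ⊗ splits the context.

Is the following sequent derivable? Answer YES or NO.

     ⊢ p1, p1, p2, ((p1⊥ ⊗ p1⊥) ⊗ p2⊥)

Derivation (root first):
[⊗]  ⊢ p1, p1, p2, ((p1⊥ ⊗ p1⊥) ⊗ p2⊥)
  [⊗]  ⊢ p1, p1, (p1⊥ ⊗ p1⊥)
    [Ax]  ⊢ p1, p1⊥
    [Ax]  ⊢ p1, p1⊥
  [Ax]  ⊢ p2, p2⊥

Result: YES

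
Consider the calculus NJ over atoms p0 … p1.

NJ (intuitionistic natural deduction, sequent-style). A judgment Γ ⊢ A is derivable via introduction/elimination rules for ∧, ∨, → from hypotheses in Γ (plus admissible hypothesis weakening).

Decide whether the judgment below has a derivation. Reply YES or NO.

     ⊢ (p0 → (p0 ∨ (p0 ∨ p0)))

Derivation trace:
[→I]  ⊢ (p0 → (p0 ∨ (p0 ∨ p0)))
  [∨I₂] p0 ⊢ (p0 ∨ (p0 ∨ p0))
    [∨I₂] p0 ⊢ (p0 ∨ p0)
      [Ax] p0 ⊢ p0

Result: YES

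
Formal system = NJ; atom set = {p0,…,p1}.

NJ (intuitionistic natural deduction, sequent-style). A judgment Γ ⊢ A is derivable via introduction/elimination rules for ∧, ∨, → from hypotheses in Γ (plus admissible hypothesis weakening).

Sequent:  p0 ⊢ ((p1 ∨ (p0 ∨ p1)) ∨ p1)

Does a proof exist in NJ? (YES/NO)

Derivation (root first):
[∨I₁] p0 ⊢ ((p1 ∨ (p0 ∨ p1)) ∨ p1)
  [∨I₂] p0 ⊢ (p1 ∨ (p0 ∨ p1))
    [∨I₁] p0 ⊢ (p0 ∨ p1)
      [Ax] p0 ⊢ p0

Result: YES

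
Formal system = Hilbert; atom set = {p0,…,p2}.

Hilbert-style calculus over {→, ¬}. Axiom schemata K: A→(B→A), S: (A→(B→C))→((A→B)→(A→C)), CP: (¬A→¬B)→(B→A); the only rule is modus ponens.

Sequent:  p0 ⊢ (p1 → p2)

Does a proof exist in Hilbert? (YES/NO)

Search for a countermodel by truth-table:
  v=000: Γ:[p0=F] Δ:[(p1 → p2)=T] refutes=False
  v=001: Γ:[p0=F] Δ:[(p1 → p2)=T] refutes=False
  v=010: Γ:[p0=F] Δ:[(p1 → p2)=F] refutes=False
  v=011: Γ:[p0=F] Δ:[(p1 → p2)=T] refutes=False
  v=100: Γ:[p0=T] Δ:[(p1 → p2)=T] refutes=False
  v=101: Γ:[p0=T] Δ:[(p1 → p2)=T] refutes=False
  v=110: Γ:[p0=T] Δ:[(p1 → p2)=F] refutes=True  ← countermodel

Result: NO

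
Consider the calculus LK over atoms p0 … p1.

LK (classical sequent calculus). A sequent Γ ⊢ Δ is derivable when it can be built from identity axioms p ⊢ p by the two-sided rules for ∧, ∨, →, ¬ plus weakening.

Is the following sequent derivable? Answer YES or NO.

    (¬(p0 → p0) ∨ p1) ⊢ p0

Enumerate valuations to refute Γ ⊢ Δ:
  v=00: Γ:[(¬(p0 → p0) ∨ p1)=F] Δ:[p0=F] refutes=False
  v=01: Γ:[(¬(p0 → p0) ∨ p1)=T] Δ:[p0=F] refutes=True  ← countermodel

Result: NO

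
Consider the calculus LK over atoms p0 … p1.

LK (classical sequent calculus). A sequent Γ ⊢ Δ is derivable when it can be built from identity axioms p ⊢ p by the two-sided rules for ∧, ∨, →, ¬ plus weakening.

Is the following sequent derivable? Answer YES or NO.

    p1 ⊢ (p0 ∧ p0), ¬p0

Derivation (root first):
[WL] p1 ⊢ (p0 ∧ p0), ¬p0
  [¬R]  ⊢ (p0 ∧ p0), ¬p0
    [∧R] p0 ⊢ (p0 ∧ p0)
      [Ax] p0 ⊢ p0
      [Ax] p0 ⊢ p0

Result: YES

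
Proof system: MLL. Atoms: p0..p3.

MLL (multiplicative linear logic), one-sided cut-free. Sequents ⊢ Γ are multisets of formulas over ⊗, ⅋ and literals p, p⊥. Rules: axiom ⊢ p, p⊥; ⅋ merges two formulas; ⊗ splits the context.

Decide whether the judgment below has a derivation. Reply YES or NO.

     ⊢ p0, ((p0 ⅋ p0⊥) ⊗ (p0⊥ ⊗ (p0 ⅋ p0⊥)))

Derivation (root first):
[⊗]  ⊢ p0, ((p0 ⅋ p0⊥) ⊗ (p0⊥ ⊗ (p0 ⅋ p0⊥)))
  [⅋]  ⊢ (p0 ⅋ p0⊥)
    [Ax]  ⊢ p0, p0⊥
  [⊗]  ⊢ p0, (p0⊥ ⊗ (p0 ⅋ p0⊥))
    [Ax]  ⊢ p0, p0⊥
    [⅋]  ⊢ (p0 ⅋ p0⊥)
      [Ax]  ⊢ p0, p0⊥

Result: YES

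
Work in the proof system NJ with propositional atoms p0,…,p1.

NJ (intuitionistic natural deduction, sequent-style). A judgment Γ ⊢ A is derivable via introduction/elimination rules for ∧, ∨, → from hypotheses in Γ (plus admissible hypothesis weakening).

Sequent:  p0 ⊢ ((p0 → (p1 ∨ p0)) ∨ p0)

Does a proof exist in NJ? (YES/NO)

Derivation (root first):
[Wk] p0 ⊢ ((p0 → (p1 ∨ p0)) ∨ p0)
  [∨I₁]  ⊢ ((p0 → (p1 ∨ p0)) ∨ p0)
    [→I]  ⊢ (p0 → (p1 ∨ p0))
      [∨I₂] p0 ⊢ (p1 ∨ p0)
        [Ax] p0 ⊢ p0

Result: YES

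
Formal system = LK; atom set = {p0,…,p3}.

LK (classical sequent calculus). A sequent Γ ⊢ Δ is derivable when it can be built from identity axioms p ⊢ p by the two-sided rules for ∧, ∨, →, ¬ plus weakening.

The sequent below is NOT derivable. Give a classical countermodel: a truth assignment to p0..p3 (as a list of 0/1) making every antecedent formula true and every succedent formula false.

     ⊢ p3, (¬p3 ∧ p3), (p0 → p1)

Truth-table refutation:
  v=0000: Γ:[] Δ:[p3=F, (¬p3 ∧ p3)=F, (p0 → p1)=T] refutes=False
  v=0001: Γ:[] Δ:[p3=T, (¬p3 ∧ p3)=F, (p0 → p1)=T] refutes=False
  v=0010: Γ:[] Δ:[p3=F, (¬p3 ∧ p3)=F, (p0 → p1)=T] refutes=False
  v=0011: Γ:[] Δ:[p3=T, (¬p3 ∧ p3)=F, (p0 → p1)=T] refutes=False
  v=0100: Γ:[] Δ:[p3=F, (¬p3 ∧ p3)=F, (p0 → p1)=T] refutes=False
  v=0101: Γ:[] Δ:[p3=T, (¬p3 ∧ p3)=F, (p0 → p1)=T] refutes=False
  v=0110: Γ:[] Δ:[p3=F, (¬p3 ∧ p3)=F, (p0 → p1)=T] refutes=False
  v=0111: Γ:[] Δ:[p3=T, (¬p3 ∧ p3)=F, (p0 → p1)=T] refutes=False
  v=1000: Γ:[] Δ:[p3=F, (¬p3 ∧ p3)=F, (p0 → p1)=F] refutes=True  ← countermodel

Result: [1, 0, 0, 0]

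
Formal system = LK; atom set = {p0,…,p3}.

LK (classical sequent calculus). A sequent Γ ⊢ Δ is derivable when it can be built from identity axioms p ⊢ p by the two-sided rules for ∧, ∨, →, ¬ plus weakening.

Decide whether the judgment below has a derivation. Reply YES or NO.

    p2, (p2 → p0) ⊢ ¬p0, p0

Proof tree:
[→L] p2, (p2 → p0) ⊢ ¬p0, p0
  [Ax] p2 ⊢ p2
  [WL] p0 ⊢ p0, ¬p0
    [¬R]  ⊢ p0, ¬p0
      [Ax] p0 ⊢ p0

Result: YES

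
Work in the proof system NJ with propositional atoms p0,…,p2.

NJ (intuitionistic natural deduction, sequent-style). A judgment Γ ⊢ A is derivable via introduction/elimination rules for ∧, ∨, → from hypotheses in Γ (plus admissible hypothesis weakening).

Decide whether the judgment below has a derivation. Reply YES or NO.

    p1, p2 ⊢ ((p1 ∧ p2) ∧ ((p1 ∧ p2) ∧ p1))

Derivation trace:
[∧I] p1, p2 ⊢ ((p1 ∧ p2) ∧ ((p1 ∧ p2) ∧ p1))
  [∧I] p1, p2 ⊢ (p1 ∧ p2)
    [Ax] p1 ⊢ p1
    [Ax] p2 ⊢ p2
  [∧I] p1, p2 ⊢ ((p1 ∧ p2) ∧ p1)
    [∧I] p1, p2 ⊢ (p1 ∧ p2)
      [Ax] p1 ⊢ p1
      [Ax] p2 ⊢ p2
    [Ax] p1 ⊢ p1

Result: YES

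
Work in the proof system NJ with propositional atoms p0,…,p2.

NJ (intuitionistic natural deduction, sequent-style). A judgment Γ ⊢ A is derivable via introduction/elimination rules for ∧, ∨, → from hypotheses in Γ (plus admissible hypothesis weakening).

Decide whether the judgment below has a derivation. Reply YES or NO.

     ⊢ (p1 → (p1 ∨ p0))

Proof tree:
[→I]  ⊢ (p1 → (p1 ∨ p0))
  [∨I₁] p1 ⊢ (p1 ∨ p0)
    [Ax] p1 ⊢ p1

Result: YES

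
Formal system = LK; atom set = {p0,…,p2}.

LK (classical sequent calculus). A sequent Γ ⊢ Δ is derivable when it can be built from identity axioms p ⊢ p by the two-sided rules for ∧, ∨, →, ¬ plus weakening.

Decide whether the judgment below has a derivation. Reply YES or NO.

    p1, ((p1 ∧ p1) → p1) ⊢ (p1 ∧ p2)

Search for a countermodel by truth-table:
  v=000: Γ:[p1=F, ((p1 ∧ p1) → p1)=T] Δ:[(p1 ∧ p2)=F] refutes=False
  v=001: Γ:[p1=F, ((p1 ∧ p1) → p1)=T] Δ:[(p1 ∧ p2)=F] refutes=False
  v=010: Γ:[p1=T, ((p1 ∧ p1) → p1)=T] Δ:[(p1 ∧ p2)=F] refutes=True  ← countermodel

Result: NO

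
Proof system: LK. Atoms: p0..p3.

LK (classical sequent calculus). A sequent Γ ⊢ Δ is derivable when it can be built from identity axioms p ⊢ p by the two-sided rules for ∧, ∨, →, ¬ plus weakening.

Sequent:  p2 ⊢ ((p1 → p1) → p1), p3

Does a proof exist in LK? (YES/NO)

Truth-table refutation:
  v=0000: Γ:[p2=F] Δ:[((p1 → p1) → p1)=F, p3=F] refutes=False
  v=0001: Γ:[p2=F] Δ:[((p1 → p1) → p1)=F, p3=T] refutes=False
  v=0010: Γ:[p2=T] Δ:[((p1 → p1) → p1)=F, p3=F] refutes=True  ← countermodel

Result: NO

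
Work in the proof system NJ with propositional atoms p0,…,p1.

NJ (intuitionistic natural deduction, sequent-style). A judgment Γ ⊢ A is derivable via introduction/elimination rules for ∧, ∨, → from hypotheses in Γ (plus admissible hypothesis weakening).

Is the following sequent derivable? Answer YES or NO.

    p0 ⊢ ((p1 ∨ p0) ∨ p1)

Derivation (root first):
[∨I₁] p0 ⊢ ((p1 ∨ p0) ∨ p1)
  [∨I₂] p0 ⊢ (p1 ∨ p0)
    [Ax] p0 ⊢ p0

Result: YES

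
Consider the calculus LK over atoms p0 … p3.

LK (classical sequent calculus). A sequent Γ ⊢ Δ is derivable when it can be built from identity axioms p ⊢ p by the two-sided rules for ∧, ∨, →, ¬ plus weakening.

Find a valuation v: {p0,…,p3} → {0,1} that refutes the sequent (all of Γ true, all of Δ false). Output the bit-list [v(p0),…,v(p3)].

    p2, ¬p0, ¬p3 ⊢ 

Search for a countermodel by truth-table:
  v=0000: Γ:[p2=F, ¬p0=T, ¬p3=T] Δ:[] refutes=False
  v=0001: Γ:[p2=F, ¬p0=T, ¬p3=F] Δ:[] refutes=False
  v=0010: Γ:[p2=T, ¬p0=T, ¬p3=T] Δ:[] refutes=True  ← countermodel

Result: [0, 0, 1, 0]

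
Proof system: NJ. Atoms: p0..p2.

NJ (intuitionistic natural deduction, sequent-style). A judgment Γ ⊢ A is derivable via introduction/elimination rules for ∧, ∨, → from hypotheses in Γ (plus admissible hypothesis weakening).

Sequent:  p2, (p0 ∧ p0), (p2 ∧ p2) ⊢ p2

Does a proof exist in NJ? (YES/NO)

Proof tree:
[Wk] p2, (p0 ∧ p0), (p2 ∧ p2) ⊢ p2
  [Wk] p2, (p0 ∧ p0) ⊢ p2
    [Ax] p2 ⊢ p2

Result: YES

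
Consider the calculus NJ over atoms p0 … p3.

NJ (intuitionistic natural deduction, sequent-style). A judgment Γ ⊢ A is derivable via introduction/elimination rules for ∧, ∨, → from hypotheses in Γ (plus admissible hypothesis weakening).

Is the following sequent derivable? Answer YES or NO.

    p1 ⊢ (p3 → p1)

Derivation (root first):
[→I] p1 ⊢ (p3 → p1)
  [Wk] p1, p3 ⊢ p1
    [Ax] p1 ⊢ p1

Result: YES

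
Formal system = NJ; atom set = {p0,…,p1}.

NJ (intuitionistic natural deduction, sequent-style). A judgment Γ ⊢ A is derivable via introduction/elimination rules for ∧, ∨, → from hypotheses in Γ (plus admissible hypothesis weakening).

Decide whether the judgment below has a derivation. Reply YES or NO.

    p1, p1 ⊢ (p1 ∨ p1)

Derivation trace:
[Wk] p1, p1 ⊢ (p1 ∨ p1)
  [∨I₁] p1 ⊢ (p1 ∨ p1)
    [Ax] p1 ⊢ p1

Result: YES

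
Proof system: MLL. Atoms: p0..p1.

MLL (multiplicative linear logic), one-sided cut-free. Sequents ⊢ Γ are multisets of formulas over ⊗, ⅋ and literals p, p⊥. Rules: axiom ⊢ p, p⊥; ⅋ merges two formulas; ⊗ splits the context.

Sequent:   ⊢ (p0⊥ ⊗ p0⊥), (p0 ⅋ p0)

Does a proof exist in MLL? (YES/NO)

Proof tree:
[⅋]  ⊢ (p0⊥ ⊗ p0⊥), (p0 ⅋ p0)
  [⊗]  ⊢ p0, p0, (p0⊥ ⊗ p0⊥)
    [Ax]  ⊢ p0, p0⊥
    [Ax]  ⊢ p0, p0⊥

Result: YES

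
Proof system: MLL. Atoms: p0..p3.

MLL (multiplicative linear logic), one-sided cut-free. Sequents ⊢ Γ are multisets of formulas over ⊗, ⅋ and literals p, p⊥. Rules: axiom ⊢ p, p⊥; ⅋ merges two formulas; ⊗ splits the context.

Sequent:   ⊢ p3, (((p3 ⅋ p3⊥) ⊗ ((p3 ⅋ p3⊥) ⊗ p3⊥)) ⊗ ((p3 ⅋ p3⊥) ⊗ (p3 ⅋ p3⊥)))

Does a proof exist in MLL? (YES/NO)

Proof tree:
[⊗]  ⊢ p3, (((p3 ⅋ p3⊥) ⊗ ((p3 ⅋ p3⊥) ⊗ p3⊥)) ⊗ ((p3 ⅋ p3⊥) ⊗ (p3 ⅋ p3⊥)))
  [⊗]  ⊢ p3, ((p3 ⅋ p3⊥) ⊗ ((p3 ⅋ p3⊥) ⊗ p3⊥))
    [⅋]  ⊢ (p3 ⅋ p3⊥)
      [Ax]  ⊢ p3, p3⊥
    [⊗]  ⊢ p3, ((p3 ⅋ p3⊥) ⊗ p3⊥)
      [⅋]  ⊢ (p3 ⅋ p3⊥)
        [Ax]  ⊢ p3, p3⊥
      [Ax]  ⊢ p3, p3⊥
  [⊗]  ⊢ ((p3 ⅋ p3⊥) ⊗ (p3 ⅋ p3⊥))
    [⅋]  ⊢ (p3 ⅋ p3⊥)
      [Ax]  ⊢ p3, p3⊥
    [⅋]  ⊢ (p3 ⅋ p3⊥)
      [Ax]  ⊢ p3, p3⊥

Result: YES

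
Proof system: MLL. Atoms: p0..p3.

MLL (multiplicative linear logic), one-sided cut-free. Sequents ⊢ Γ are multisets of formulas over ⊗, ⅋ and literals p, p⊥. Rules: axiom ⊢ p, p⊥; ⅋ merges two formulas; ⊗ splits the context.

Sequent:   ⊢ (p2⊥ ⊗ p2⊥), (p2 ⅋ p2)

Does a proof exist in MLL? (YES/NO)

Derivation (root first):
[⅋]  ⊢ (p2⊥ ⊗ p2⊥), (p2 ⅋ p2)
  [⊗]  ⊢ p2, p2, (p2⊥ ⊗ p2⊥)
    [Ax]  ⊢ p2, p2⊥
    [Ax]  ⊢ p2, p2⊥

Result: YES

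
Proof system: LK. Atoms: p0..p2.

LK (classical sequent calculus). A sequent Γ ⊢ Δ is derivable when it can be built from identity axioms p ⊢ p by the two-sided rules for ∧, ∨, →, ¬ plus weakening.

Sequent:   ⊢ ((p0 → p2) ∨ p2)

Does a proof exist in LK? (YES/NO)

Search for a countermodel by truth-table:
  v=000: Γ:[] Δ:[((p0 → p2) ∨ p2)=T] refutes=False
  v=001: Γ:[] Δ:[((p0 → p2) ∨ p2)=T] refutes=False
  v=010: Γ:[] Δ:[((p0 → p2) ∨ p2)=T] refutes=False
  v=011: Γ:[] Δ:[((p0 → p2) ∨ p2)=T] refutes=False
  v=100: Γ:[] Δ:[((p0 → p2) ∨ p2)=F] refutes=True  ← countermodel

Result: NO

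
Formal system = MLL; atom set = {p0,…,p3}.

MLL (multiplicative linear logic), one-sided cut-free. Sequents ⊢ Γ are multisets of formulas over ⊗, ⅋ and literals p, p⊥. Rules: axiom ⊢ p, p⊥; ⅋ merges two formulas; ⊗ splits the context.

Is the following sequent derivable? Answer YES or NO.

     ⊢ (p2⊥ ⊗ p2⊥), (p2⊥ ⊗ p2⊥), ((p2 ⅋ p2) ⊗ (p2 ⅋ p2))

Derivation (root first):
[⊗]  ⊢ (p2⊥ ⊗ p2⊥), (p2⊥ ⊗ p2⊥), ((p2 ⅋ p2) ⊗ (p2 ⅋ p2))
  [⅋]  ⊢ (p2⊥ ⊗ p2⊥), (p2 ⅋ p2)
    [⊗]  ⊢ p2, p2, (p2⊥ ⊗ p2⊥)
      [Ax]  ⊢ p2, p2⊥
      [Ax]  ⊢ p2, p2⊥
  [⅋]  ⊢ (p2⊥ ⊗ p2⊥), (p2 ⅋ p2)
    [⊗]  ⊢ p2, p2, (p2⊥ ⊗ p2⊥)
      [Ax]  ⊢ p2, p2⊥
      [Ax]  ⊢ p2, p2⊥

Result: YES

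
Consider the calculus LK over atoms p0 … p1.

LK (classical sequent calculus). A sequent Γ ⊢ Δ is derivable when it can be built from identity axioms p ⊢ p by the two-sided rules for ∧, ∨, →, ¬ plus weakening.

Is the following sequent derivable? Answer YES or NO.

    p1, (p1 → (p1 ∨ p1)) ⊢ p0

Enumerate valuations to refute Γ ⊢ Δ:
  v=00: Γ:[p1=F, (p1 → (p1 ∨ p1))=T] Δ:[p0=F] refutes=False
  v=01: Γ:[p1=T, (p1 → (p1 ∨ p1))=T] Δ:[p0=F] refutes=True  ← countermodel

Result: NO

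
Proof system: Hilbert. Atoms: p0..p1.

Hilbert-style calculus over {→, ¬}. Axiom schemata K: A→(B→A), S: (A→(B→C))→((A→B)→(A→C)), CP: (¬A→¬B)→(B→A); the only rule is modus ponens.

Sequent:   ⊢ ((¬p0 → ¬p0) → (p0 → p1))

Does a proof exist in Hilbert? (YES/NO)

Search for a countermodel by truth-table:
  v=00: Γ:[] Δ:[((¬p0 → ¬p0) → (p0 → p1))=T] refutes=False
  v=01: Γ:[] Δ:[((¬p0 → ¬p0) → (p0 → p1))=T] refutes=False
  v=10: Γ:[] Δ:[((¬p0 → ¬p0) → (p0 → p1))=F] refutes=True  ← countermodel

Result: NO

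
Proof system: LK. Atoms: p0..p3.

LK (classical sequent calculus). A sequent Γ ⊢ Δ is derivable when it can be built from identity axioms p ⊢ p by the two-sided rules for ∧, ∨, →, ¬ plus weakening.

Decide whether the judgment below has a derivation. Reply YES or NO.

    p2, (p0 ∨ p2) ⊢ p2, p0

Derivation trace:
[∨L] p2, (p0 ∨ p2) ⊢ p2, p0
  [Ax] p0 ⊢ p0
  [WL] p2, p2 ⊢ p2
    [Ax] p2 ⊢ p2

Result: YES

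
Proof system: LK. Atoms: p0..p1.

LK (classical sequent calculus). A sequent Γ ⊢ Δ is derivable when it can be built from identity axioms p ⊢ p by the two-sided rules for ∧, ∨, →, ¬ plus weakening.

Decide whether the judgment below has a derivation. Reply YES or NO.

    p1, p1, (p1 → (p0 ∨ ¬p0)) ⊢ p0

Search for a countermodel by truth-table:
  v=00: Γ:[p1=F, p1=F, (p1 → (p0 ∨ ¬p0))=T] Δ:[p0=F] refutes=False
  v=01: Γ:[p1=T, p1=T, (p1 → (p0 ∨ ¬p0))=T] Δ:[p0=F] refutes=True  ← countermodel

Result: NO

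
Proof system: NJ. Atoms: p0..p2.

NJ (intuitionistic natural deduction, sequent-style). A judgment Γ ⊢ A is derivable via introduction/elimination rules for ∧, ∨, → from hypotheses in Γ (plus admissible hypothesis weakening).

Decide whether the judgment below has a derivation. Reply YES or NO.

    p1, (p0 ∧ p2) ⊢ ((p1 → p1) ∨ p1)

Proof tree:
[∨I₁] p1, (p0 ∧ p2) ⊢ ((p1 → p1) ∨ p1)
  [→I] p1, (p0 ∧ p2) ⊢ (p1 → p1)
    [Wk] p1, p1, (p0 ∧ p2) ⊢ p1
      [Wk] p1, p1 ⊢ p1
        [Ax] p1 ⊢ p1

Result: YES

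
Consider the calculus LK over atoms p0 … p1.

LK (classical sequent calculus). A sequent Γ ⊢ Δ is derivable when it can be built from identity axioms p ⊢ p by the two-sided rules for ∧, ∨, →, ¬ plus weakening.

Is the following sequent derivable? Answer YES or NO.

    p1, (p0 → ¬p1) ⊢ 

Enumerate valuations to refute Γ ⊢ Δ:
  v=00: Γ:[p1=F, (p0 → ¬p1)=T] Δ:[] refutes=False
  v=01: Γ:[p1=T, (p0 → ¬p1)=T] Δ:[] refutes=True  ← countermodel

Result: NO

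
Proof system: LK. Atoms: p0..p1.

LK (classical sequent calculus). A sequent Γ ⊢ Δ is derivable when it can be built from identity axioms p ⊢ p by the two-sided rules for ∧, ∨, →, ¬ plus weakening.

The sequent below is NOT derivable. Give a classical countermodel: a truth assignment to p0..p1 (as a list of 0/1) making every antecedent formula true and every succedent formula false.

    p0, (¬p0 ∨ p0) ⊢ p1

Search for a countermodel by truth-table:
  v=00: Γ:[p0=F, (¬p0 ∨ p0)=T] Δ:[p1=F] refutes=False
  v=01: Γ:[p0=F, (¬p0 ∨ p0)=T] Δ:[p1=T] refutes=False
  v=10: Γ:[p0=T, (¬p0 ∨ p0)=T] Δ:[p1=F] refutes=True  ← countermodel

Result: [1, 0]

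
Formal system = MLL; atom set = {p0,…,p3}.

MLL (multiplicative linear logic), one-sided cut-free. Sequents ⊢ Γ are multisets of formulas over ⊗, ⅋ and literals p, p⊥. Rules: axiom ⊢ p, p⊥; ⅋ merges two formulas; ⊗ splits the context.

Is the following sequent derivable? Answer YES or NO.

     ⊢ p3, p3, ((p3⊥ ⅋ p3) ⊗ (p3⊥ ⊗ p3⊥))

Derivation trace:
[⊗]  ⊢ p3, p3, ((p3⊥ ⅋ p3) ⊗ (p3⊥ ⊗ p3⊥))
  [⅋]  ⊢ (p3⊥ ⅋ p3)
    [Ax]  ⊢ p3, p3⊥
  [⊗]  ⊢ p3, p3, (p3⊥ ⊗ p3⊥)
    [Ax]  ⊢ p3, p3⊥
    [Ax]  ⊢ p3, p3⊥

Result: YES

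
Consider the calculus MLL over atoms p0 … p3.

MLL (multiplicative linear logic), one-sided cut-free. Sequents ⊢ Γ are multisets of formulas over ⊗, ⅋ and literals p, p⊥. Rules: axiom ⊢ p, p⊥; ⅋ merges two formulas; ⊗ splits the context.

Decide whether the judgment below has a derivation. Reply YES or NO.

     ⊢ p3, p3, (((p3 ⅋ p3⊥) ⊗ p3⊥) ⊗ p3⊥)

Proof tree:
[⊗]  ⊢ p3, p3, (((p3 ⅋ p3⊥) ⊗ p3⊥) ⊗ p3⊥)
  [⊗]  ⊢ p3, ((p3 ⅋ p3⊥) ⊗ p3⊥)
    [⅋]  ⊢ (p3 ⅋ p3⊥)
      [Ax]  ⊢ p3, p3⊥
    [Ax]  ⊢ p3, p3⊥
  [Ax]  ⊢ p3, p3⊥

Result: YES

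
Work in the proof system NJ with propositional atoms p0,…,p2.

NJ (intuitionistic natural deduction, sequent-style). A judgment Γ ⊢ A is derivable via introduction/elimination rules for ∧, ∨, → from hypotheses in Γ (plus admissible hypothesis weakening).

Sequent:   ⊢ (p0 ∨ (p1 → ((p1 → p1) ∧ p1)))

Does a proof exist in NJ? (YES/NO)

Derivation (root first):
[∨I₂]  ⊢ (p0 ∨ (p1 → ((p1 → p1) ∧ p1)))
  [→I]  ⊢ (p1 → ((p1 → p1) ∧ p1))
    [∧I] p1 ⊢ ((p1 → p1) ∧ p1)
      [→I]  ⊢ (p1 → p1)
        [Ax] p1 ⊢ p1
      [Ax] p1 ⊢ p1

Result: YES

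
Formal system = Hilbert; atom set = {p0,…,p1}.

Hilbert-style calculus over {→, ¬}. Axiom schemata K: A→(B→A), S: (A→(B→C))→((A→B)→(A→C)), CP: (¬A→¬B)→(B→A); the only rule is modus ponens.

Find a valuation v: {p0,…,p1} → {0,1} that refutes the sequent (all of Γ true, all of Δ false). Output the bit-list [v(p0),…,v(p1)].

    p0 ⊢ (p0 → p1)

Enumerate valuations to refute Γ ⊢ Δ:
  v=00: Γ:[p0=F] Δ:[(p0 → p1)=T] refutes=False
  v=01: Γ:[p0=F] Δ:[(p0 → p1)=T] refutes=False
  v=10: Γ:[p0=T] Δ:[(p0 → p1)=F] refutes=True  ← countermodel

Result: [1, 0]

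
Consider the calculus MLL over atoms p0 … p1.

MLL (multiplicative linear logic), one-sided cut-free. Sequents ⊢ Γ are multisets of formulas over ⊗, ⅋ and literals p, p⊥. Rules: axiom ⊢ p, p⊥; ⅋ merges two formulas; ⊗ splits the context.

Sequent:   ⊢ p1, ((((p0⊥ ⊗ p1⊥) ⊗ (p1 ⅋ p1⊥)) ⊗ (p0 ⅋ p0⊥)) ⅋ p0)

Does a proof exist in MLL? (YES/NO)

Derivation (root first):
[⅋]  ⊢ p1, ((((p0⊥ ⊗ p1⊥) ⊗ (p1 ⅋ p1⊥)) ⊗ (p0 ⅋ p0⊥)) ⅋ p0)
  [⊗]  ⊢ p0, p1, (((p0⊥ ⊗ p1⊥) ⊗ (p1 ⅋ p1⊥)) ⊗ (p0 ⅋ p0⊥))
    [⊗]  ⊢ p0, p1, ((p0⊥ ⊗ p1⊥) ⊗ (p1 ⅋ p1⊥))
      [⊗]  ⊢ p0, p1, (p0⊥ ⊗ p1⊥)
        [Ax]  ⊢ p0, p0⊥
        [Ax]  ⊢ p1, p1⊥
      [⅋]  ⊢ (p1 ⅋ p1⊥)
        [Ax]  ⊢ p1, p1⊥
    [⅋]  ⊢ (p0 ⅋ p0⊥)
      [Ax]  ⊢ p0, p0⊥

Result: YES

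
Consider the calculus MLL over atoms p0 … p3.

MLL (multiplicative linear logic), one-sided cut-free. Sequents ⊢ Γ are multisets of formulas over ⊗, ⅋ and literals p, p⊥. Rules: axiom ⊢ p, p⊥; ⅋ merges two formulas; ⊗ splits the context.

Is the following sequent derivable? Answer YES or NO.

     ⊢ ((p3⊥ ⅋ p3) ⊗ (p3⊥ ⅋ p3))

Derivation (root first):
[⊗]  ⊢ ((p3⊥ ⅋ p3) ⊗ (p3⊥ ⅋ p3))
  [⅋]  ⊢ (p3⊥ ⅋ p3)
    [Ax]  ⊢ p3, p3⊥
  [⅋]  ⊢ (p3⊥ ⅋ p3)
    [Ax]  ⊢ p3, p3⊥

Result: YES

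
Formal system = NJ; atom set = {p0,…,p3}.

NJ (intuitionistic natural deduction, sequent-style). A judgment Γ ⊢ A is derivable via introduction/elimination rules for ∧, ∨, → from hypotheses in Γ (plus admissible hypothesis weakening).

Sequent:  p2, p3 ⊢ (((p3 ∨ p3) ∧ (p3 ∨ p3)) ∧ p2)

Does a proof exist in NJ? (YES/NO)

Derivation trace:
[∧I] p2, p3 ⊢ (((p3 ∨ p3) ∧ (p3 ∨ p3)) ∧ p2)
  [∧I] p3 ⊢ ((p3 ∨ p3) ∧ (p3 ∨ p3))
    [∨I₂] p3 ⊢ (p3 ∨ p3)
      [Ax] p3 ⊢ p3
    [∨I₂] p3 ⊢ (p3 ∨ p3)
      [Ax] p3 ⊢ p3
  [Ax] p2 ⊢ p2

Result: YES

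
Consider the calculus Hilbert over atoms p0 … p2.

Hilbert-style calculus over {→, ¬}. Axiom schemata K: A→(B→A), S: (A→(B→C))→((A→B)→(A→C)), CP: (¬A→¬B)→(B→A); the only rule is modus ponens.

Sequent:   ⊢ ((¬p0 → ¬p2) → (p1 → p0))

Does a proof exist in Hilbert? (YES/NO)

Enumerate valuations to refute Γ ⊢ Δ:
  v=000: Γ:[] Δ:[((¬p0 → ¬p2) → (p1 → p0))=T] refutes=False
  v=001: Γ:[] Δ:[((¬p0 → ¬p2) → (p1 → p0))=T] refutes=False
  v=010: Γ:[] Δ:[((¬p0 → ¬p2) → (p1 → p0))=F] refutes=True  ← countermodel

Result: NO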